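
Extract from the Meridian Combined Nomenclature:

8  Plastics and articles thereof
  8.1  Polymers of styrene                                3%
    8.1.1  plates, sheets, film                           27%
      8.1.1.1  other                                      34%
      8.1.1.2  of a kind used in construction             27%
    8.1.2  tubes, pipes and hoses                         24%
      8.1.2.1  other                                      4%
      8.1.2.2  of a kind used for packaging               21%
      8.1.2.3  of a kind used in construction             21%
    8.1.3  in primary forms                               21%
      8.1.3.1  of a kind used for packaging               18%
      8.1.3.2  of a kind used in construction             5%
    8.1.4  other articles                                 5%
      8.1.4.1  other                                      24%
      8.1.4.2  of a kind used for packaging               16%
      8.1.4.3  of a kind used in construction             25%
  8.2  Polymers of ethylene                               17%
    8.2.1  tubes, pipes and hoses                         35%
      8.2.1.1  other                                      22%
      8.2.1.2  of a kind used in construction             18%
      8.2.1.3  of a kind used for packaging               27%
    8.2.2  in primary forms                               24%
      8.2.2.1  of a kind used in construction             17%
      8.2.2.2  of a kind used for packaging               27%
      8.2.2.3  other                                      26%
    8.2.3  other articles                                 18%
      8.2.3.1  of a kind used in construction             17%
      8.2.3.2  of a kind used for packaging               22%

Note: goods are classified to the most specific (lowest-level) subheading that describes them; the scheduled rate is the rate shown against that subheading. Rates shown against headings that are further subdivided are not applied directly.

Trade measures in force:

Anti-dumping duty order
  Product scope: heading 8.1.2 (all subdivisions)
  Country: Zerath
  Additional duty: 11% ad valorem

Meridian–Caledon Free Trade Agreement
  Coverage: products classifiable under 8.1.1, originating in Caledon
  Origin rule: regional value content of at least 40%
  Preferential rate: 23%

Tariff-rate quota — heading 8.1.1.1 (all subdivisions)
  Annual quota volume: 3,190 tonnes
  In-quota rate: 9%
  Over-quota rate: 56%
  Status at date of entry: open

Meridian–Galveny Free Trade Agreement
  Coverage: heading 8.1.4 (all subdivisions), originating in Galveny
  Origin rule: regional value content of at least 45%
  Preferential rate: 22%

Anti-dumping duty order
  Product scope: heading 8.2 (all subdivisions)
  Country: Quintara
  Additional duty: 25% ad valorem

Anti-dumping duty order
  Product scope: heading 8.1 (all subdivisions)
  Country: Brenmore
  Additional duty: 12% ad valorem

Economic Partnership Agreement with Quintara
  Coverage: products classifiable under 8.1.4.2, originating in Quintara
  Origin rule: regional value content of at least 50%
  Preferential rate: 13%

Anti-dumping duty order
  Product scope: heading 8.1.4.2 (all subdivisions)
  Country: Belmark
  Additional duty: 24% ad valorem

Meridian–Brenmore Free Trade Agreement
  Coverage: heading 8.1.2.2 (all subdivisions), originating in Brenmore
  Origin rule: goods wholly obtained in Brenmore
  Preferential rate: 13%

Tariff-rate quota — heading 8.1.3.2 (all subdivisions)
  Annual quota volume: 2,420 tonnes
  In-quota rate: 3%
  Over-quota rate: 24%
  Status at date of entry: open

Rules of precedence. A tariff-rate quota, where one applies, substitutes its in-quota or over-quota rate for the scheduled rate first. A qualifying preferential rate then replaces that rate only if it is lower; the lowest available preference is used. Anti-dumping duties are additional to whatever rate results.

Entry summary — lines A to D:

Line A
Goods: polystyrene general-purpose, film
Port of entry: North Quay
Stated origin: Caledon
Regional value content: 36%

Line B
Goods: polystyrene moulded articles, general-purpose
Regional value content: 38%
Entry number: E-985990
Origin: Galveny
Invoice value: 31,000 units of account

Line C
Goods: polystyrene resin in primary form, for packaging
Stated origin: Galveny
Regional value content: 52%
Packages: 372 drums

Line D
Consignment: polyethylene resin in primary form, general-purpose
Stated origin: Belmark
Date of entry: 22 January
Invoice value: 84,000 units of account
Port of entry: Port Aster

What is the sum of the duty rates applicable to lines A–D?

77%

Line A: polystyrene → 8.1; film → 8.1.1; general-purpose → 8.1.1.1. Scheduled 34%. quota on 8.1.1.1 open → in-quota 9%; Caledon agreement on 8.1.1: RVC < 40%. → 9%.
Line B: polystyrene → 8.1; moulded articles → 8.1.4; general-purpose → 8.1.4.1. Scheduled 24%. Galveny agreement on 8.1.4: RVC < 45%. → 24%.
Line C: polystyrene → 8.1; resin in primary form → 8.1.3; for packaging → 8.1.3.1. Scheduled 18%. Galveny agreement on 8.1.4: 8.1.3.1 not covered. → 18%.
Line D: polyethylene → 8.2; resin in primary form → 8.2.2; general-purpose → 8.2.2.3. Scheduled 26%. No special measure applies. → 26%.
Sum: 9% + 24% + 18% + 26% = 77%.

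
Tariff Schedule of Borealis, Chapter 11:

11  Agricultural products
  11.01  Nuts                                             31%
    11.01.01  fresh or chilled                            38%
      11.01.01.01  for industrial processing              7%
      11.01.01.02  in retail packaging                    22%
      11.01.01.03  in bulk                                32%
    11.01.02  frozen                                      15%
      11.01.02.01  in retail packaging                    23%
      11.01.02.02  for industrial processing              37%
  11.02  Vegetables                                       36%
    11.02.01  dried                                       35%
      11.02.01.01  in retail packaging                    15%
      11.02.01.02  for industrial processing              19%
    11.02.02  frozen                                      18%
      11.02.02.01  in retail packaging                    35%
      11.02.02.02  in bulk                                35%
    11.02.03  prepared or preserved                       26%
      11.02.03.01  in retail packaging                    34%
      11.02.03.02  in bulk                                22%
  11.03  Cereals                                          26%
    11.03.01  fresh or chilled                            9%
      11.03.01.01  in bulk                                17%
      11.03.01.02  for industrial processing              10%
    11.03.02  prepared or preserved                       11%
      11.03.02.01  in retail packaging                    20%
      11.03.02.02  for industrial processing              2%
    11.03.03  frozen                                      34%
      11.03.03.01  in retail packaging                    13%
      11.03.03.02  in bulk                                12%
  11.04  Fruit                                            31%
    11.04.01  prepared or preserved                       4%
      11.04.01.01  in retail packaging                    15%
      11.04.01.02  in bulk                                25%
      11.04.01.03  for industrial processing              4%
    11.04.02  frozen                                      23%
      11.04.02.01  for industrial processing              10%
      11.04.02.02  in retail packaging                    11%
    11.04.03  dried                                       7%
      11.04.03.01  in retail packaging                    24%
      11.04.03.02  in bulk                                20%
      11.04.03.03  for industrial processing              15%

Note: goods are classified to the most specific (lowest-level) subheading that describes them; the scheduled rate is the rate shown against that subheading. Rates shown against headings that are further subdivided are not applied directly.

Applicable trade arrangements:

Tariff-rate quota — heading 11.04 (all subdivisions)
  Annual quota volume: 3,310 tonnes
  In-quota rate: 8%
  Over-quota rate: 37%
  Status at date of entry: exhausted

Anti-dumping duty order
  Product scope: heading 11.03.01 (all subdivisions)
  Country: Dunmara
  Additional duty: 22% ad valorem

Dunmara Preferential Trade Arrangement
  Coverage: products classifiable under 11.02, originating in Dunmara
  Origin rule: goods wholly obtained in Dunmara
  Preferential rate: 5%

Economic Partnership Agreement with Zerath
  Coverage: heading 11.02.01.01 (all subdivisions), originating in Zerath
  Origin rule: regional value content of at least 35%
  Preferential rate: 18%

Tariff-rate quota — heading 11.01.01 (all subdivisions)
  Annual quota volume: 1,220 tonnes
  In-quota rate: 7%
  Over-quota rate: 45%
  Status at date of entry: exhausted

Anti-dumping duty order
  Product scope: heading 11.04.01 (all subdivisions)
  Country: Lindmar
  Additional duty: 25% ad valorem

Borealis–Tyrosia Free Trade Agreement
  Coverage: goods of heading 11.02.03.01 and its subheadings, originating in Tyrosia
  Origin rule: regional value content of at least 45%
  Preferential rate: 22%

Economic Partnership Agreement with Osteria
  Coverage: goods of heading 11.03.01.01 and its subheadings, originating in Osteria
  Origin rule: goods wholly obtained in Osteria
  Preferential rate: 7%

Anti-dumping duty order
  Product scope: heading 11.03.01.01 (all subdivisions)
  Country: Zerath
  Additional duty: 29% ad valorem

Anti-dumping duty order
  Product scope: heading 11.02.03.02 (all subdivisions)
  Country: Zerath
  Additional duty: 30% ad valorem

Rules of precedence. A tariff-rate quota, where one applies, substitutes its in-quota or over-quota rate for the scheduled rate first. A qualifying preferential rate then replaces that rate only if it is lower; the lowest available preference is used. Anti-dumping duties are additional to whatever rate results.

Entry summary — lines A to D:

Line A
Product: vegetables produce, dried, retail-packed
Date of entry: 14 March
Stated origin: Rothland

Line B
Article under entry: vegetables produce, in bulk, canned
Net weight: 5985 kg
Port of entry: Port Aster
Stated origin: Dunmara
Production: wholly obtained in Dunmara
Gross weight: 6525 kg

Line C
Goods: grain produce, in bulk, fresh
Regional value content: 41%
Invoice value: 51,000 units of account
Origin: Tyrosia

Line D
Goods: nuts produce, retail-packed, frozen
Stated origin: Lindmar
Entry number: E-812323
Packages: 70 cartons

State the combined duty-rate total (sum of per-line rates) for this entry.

Line A: vegetables → 11.02; dried → 11.02.01; retail-packed → 11.02.01.01. Scheduled 15%. No special measure applies. → 15%.
Line B: vegetables → 11.02; canned → 11.02.03; in bulk → 11.02.03.02. Scheduled 22%. Dunmara agreement on 11.02: wholly obtained → 5% available; preferential 5%. → 5%.
Line C: grain → 11.03; fresh → 11.03.01; in bulk → 11.03.01.01. Scheduled 17%. Tyrosia agreement on 11.02.03.01: 11.03.01.01 not covered. → 17%.
Line D: nuts → 11.01; frozen → 11.01.02; retail-packed → 11.01.02.01. Scheduled 23%. No special measure applies. → 23%.
Sum: 15% + 5% + 17% + 23% = 60%.

60%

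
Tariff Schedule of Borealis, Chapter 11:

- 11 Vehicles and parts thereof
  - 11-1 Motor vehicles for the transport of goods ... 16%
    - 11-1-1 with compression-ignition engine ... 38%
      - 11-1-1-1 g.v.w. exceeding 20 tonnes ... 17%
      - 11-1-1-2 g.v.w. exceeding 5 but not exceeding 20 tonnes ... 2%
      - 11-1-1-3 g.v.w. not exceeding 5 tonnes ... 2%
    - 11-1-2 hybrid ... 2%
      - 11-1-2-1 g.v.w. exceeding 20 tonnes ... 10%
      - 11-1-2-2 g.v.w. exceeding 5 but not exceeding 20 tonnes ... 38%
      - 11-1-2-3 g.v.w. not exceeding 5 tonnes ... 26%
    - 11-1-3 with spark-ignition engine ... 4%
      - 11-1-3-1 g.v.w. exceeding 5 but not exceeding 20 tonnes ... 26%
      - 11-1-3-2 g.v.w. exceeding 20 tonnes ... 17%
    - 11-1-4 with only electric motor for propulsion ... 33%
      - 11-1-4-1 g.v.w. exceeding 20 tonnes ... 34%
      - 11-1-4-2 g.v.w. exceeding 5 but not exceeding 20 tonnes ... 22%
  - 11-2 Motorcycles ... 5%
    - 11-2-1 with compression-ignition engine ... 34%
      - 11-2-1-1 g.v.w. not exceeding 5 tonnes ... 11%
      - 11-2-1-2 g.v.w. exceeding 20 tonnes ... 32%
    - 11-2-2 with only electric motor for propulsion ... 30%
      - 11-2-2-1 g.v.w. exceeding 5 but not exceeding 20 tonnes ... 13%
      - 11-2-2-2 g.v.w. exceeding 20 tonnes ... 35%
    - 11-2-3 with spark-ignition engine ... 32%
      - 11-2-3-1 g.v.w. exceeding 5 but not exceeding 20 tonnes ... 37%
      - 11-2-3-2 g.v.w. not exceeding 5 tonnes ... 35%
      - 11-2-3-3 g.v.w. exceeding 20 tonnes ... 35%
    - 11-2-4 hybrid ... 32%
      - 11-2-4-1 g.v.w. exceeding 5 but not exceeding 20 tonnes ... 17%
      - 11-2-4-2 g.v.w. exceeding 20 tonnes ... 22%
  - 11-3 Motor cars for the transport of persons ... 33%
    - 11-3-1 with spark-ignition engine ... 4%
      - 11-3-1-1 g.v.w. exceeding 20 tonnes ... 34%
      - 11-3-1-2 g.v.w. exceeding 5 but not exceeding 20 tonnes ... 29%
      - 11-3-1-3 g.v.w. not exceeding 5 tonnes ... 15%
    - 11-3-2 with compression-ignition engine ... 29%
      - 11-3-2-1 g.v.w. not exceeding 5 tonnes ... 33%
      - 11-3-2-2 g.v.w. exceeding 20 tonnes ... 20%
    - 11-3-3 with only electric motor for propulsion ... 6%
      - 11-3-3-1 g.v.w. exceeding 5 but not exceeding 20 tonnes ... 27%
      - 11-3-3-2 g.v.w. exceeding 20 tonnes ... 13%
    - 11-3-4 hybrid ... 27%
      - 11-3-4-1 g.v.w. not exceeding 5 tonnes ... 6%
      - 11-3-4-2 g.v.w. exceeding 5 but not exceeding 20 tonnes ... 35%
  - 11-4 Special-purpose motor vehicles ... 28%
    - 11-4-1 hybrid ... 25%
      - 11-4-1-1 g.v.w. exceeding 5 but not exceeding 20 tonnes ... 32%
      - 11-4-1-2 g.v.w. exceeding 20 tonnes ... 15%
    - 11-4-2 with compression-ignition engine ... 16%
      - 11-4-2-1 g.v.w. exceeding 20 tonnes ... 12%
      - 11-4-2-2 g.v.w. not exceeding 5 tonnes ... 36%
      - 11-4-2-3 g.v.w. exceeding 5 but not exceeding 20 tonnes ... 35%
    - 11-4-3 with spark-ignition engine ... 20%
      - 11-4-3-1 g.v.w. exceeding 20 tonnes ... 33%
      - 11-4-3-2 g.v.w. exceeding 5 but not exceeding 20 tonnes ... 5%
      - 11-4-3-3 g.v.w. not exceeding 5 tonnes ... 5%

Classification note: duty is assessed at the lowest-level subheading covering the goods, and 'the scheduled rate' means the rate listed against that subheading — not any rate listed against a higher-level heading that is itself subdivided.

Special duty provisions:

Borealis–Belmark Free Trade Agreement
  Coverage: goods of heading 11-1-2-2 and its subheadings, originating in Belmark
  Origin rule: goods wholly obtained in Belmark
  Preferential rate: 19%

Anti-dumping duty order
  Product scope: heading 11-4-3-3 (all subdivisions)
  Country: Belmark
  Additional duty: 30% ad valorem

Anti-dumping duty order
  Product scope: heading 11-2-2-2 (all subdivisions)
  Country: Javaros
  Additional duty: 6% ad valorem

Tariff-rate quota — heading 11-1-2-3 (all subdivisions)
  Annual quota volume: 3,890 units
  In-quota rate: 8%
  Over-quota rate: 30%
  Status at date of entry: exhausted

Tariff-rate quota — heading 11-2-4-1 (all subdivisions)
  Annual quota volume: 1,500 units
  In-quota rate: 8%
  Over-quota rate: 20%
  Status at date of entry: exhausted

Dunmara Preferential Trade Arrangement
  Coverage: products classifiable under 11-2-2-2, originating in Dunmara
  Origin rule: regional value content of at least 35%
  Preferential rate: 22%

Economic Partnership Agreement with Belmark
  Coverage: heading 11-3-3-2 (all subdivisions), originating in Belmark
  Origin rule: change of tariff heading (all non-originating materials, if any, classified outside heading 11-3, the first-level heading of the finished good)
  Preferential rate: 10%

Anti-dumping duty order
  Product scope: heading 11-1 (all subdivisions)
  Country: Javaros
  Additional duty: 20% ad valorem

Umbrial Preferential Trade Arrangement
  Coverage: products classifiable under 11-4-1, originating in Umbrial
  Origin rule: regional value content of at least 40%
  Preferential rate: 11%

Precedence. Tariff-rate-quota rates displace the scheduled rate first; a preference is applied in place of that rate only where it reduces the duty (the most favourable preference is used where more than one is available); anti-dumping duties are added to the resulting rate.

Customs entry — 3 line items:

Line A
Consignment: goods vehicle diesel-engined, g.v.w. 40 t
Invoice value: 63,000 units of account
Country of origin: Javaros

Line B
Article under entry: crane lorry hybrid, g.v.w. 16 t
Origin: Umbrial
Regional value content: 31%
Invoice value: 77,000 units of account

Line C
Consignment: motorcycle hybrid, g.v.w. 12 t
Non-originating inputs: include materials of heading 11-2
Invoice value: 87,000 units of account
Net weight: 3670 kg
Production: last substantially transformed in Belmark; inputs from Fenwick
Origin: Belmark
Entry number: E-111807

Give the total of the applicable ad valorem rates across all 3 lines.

Line A: goods vehicle → 11-1; diesel-engined → 11-1-1; g.v.w. 40 t → 11-1-1-1. Scheduled 17%. anti-dumping (Javaros, 11-1): +20%; total 17% + 20% = 37%. → 37%.
Line B: crane lorry → 11-4; hybrid → 11-4-1; g.v.w. 16 t → 11-4-1-1. Scheduled 32%. Umbrial agreement on 11-4-1: RVC < 40%. → 32%.
Line C: motorcycle → 11-2; hybrid → 11-2-4; g.v.w. 12 t → 11-2-4-1. Scheduled 17%. quota on 11-2-4-1 exhausted → over-quota 20%; Belmark agreement on 11-1-2-2: 11-2-4-1 not covered; Belmark agreement on 11-3-3-2: 11-2-4-1 not covered. → 20%.
Sum: 37% + 32% + 20% = 89%.

89%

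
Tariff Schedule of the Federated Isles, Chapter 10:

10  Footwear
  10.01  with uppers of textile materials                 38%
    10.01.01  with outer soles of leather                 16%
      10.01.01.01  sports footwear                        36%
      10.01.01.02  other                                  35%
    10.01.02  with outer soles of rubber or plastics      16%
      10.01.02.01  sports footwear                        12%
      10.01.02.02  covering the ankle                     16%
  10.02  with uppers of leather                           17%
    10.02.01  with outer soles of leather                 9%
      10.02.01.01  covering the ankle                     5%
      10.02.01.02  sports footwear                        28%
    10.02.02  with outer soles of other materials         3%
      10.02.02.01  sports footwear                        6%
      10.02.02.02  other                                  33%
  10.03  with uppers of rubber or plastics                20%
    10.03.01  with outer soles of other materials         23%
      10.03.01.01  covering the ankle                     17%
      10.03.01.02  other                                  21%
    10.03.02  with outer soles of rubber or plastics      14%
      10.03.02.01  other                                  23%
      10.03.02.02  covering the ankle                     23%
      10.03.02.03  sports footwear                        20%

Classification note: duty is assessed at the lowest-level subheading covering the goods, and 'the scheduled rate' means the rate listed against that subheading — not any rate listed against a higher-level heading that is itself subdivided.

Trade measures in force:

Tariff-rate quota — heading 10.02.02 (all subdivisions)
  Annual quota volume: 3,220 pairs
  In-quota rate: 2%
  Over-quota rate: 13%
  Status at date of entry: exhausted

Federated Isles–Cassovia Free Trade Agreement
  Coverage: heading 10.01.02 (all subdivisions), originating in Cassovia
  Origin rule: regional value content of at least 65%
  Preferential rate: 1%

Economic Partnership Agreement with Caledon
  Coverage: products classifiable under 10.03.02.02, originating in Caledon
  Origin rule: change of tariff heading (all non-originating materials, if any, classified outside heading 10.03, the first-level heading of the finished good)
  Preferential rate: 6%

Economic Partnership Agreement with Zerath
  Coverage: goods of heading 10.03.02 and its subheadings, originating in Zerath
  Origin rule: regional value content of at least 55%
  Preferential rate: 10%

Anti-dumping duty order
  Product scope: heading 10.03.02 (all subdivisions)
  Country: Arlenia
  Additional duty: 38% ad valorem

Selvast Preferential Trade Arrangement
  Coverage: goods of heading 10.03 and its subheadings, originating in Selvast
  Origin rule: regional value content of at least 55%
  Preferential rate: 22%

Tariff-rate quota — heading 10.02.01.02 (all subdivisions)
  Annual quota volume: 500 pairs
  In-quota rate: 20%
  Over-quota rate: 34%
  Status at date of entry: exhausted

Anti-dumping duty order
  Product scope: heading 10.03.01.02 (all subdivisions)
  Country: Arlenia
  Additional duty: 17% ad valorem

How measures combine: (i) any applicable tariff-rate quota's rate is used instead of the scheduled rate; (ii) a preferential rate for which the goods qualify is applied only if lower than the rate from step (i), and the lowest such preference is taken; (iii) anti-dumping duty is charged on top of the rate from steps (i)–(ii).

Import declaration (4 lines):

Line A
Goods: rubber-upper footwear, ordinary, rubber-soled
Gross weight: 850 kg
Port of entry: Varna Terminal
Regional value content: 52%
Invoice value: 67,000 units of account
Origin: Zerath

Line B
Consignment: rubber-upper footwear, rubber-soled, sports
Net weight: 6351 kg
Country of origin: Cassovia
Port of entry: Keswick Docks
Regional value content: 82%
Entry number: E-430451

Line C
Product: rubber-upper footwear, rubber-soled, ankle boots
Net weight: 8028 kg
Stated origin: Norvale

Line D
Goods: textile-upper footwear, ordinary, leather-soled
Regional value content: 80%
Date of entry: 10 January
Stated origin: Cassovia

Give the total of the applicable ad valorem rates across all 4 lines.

Line A: rubber-upper → 10.03; rubber-soled → 10.03.02; ordinary → 10.03.02.01. Scheduled 23%. Zerath agreement on 10.03.02: RVC < 55%. → 23%.
Line B: rubber-upper → 10.03; rubber-soled → 10.03.02; sports → 10.03.02.03. Scheduled 20%. Cassovia agreement on 10.01.02: 10.03.02.03 not covered. → 20%.
Line C: rubber-upper → 10.03; rubber-soled → 10.03.02; ankle boots → 10.03.02.02. Scheduled 23%. No special measure applies. → 23%.
Line D: textile-upper → 10.01; leather-soled → 10.01.01; ordinary → 10.01.01.02. Scheduled 35%. Cassovia agreement on 10.01.02: 10.01.01.02 not covered. → 35%.
Sum: 23% + 20% + 23% + 35% = 101%.

101%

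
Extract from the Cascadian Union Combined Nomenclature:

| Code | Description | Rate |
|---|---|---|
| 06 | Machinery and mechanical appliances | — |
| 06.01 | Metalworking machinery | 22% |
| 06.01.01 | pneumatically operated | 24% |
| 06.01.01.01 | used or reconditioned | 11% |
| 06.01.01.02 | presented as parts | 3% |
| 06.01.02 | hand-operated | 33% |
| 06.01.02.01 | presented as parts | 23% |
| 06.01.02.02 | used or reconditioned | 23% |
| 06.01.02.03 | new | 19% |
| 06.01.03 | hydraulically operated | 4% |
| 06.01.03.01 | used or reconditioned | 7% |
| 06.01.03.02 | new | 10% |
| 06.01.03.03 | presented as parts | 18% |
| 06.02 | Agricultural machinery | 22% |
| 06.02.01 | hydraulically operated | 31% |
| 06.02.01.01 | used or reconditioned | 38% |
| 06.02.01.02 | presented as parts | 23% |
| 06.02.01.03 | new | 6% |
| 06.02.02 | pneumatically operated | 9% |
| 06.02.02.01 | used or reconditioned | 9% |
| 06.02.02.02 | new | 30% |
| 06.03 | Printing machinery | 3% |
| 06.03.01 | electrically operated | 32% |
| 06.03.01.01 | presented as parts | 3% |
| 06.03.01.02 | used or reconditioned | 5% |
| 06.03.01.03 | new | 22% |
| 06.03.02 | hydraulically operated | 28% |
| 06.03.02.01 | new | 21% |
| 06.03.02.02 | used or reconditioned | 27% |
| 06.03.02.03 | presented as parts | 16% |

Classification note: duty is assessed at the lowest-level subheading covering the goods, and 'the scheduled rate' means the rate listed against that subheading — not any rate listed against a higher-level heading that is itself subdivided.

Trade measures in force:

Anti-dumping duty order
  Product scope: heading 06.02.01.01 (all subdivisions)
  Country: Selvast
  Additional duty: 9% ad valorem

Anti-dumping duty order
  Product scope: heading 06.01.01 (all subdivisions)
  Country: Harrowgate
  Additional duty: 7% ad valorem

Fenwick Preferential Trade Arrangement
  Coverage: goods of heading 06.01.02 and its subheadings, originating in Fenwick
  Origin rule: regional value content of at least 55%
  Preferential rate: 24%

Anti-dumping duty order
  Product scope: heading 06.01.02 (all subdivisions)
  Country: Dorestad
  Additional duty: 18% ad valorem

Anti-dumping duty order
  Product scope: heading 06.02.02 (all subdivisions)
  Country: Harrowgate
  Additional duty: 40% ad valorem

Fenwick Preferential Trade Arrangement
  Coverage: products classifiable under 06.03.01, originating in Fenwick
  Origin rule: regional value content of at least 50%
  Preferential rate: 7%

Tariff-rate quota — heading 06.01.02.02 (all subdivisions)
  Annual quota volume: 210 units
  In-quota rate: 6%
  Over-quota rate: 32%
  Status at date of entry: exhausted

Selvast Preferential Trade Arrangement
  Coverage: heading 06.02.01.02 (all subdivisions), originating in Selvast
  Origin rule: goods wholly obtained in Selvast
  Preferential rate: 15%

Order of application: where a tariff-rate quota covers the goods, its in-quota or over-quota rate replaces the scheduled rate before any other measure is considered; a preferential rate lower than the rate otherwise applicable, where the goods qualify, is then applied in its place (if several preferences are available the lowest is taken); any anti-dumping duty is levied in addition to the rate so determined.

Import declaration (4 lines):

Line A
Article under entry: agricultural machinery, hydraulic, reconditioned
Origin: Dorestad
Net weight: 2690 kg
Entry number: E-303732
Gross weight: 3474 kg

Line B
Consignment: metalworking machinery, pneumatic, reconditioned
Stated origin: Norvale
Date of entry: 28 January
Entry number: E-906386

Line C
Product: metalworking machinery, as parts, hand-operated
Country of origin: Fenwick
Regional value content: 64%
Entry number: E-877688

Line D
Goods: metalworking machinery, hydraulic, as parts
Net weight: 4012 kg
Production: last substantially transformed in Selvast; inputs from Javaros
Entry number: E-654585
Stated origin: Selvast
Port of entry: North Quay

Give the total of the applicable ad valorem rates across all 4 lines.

Line A: agricultural → 06.02; hydraulic → 06.02.01; reconditioned → 06.02.01.01. Scheduled 38%. No special measure applies. → 38%.
Line B: metalworking → 06.01; pneumatic → 06.01.01; reconditioned → 06.01.01.01. Scheduled 11%. No special measure applies. → 11%.
Line C: metalworking → 06.01; hand-operated → 06.01.02; as parts → 06.01.02.01. Scheduled 23%. Fenwick agreement on 06.01.02: RVC ≥ 55% → 24% available; Fenwick agreement on 06.03.01: 06.01.02.01 not covered; preference 24% not lower than 23% → no reduction. → 23%.
Line D: metalworking → 06.01; hydraulic → 06.01.03; as parts → 06.01.03.03. Scheduled 18%. Selvast agreement on 06.02.01.02: 06.01.03.03 not covered. → 18%.
Sum: 38% + 11% + 23% + 18% = 90%.

90%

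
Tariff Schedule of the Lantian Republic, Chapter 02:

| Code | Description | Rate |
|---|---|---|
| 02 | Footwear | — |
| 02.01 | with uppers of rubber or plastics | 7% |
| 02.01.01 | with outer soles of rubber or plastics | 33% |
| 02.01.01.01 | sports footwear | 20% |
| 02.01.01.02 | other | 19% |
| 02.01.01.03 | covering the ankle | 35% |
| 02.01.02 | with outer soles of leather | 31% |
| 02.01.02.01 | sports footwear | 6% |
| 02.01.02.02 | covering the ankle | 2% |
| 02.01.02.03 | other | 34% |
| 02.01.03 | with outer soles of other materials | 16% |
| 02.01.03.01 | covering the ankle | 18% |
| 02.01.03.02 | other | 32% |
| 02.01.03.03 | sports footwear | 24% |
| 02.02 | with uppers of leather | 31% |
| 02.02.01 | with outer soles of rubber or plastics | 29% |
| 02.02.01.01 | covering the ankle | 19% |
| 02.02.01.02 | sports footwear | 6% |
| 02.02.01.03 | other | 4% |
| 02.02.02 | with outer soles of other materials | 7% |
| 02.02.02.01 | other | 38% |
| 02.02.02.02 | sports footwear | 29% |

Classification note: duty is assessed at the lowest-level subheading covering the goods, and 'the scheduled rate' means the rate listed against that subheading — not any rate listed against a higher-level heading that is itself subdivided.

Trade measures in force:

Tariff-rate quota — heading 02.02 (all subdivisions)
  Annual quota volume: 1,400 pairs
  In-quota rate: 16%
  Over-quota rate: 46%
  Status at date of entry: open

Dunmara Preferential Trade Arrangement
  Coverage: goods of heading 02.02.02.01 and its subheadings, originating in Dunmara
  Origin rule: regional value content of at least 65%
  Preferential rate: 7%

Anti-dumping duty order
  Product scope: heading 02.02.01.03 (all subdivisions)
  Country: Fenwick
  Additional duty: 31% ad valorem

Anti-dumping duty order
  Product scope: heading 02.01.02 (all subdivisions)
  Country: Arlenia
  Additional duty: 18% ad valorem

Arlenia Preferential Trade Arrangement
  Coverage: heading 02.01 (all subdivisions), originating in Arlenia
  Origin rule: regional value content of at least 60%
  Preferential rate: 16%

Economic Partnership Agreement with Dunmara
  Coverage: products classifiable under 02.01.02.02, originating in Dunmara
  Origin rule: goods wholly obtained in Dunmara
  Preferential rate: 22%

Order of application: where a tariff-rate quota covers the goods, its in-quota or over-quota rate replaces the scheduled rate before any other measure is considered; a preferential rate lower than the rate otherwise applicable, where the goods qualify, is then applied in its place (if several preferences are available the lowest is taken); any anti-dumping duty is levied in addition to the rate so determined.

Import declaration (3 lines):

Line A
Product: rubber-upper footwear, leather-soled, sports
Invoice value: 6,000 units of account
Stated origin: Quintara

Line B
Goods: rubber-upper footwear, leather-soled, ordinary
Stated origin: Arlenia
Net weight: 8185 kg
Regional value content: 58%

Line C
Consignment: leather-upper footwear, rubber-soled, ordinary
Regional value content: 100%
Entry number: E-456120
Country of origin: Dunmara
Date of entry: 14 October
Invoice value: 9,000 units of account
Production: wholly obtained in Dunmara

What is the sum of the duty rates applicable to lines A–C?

Line A: rubber-upper → 02.01; leather-soled → 02.01.02; sports → 02.01.02.01. Scheduled 6%. No special measure applies. → 6%.
Line B: rubber-upper → 02.01; leather-soled → 02.01.02; ordinary → 02.01.02.03. Scheduled 34%. Arlenia agreement on 02.01: RVC < 60%; anti-dumping (Arlenia, 02.01.02): +18%; total 34% + 18% = 52%. → 52%.
Line C: leather-upper → 02.02; rubber-soled → 02.02.01; ordinary → 02.02.01.03. Scheduled 4%. quota on 02.02 open → in-quota 16%; Dunmara agreement on 02.02.02.01: 02.02.01.03 not covered; Dunmara agreement on 02.01.02.02: 02.02.01.03 not covered. → 16%.
Sum: 6% + 52% + 16% = 74%.

74%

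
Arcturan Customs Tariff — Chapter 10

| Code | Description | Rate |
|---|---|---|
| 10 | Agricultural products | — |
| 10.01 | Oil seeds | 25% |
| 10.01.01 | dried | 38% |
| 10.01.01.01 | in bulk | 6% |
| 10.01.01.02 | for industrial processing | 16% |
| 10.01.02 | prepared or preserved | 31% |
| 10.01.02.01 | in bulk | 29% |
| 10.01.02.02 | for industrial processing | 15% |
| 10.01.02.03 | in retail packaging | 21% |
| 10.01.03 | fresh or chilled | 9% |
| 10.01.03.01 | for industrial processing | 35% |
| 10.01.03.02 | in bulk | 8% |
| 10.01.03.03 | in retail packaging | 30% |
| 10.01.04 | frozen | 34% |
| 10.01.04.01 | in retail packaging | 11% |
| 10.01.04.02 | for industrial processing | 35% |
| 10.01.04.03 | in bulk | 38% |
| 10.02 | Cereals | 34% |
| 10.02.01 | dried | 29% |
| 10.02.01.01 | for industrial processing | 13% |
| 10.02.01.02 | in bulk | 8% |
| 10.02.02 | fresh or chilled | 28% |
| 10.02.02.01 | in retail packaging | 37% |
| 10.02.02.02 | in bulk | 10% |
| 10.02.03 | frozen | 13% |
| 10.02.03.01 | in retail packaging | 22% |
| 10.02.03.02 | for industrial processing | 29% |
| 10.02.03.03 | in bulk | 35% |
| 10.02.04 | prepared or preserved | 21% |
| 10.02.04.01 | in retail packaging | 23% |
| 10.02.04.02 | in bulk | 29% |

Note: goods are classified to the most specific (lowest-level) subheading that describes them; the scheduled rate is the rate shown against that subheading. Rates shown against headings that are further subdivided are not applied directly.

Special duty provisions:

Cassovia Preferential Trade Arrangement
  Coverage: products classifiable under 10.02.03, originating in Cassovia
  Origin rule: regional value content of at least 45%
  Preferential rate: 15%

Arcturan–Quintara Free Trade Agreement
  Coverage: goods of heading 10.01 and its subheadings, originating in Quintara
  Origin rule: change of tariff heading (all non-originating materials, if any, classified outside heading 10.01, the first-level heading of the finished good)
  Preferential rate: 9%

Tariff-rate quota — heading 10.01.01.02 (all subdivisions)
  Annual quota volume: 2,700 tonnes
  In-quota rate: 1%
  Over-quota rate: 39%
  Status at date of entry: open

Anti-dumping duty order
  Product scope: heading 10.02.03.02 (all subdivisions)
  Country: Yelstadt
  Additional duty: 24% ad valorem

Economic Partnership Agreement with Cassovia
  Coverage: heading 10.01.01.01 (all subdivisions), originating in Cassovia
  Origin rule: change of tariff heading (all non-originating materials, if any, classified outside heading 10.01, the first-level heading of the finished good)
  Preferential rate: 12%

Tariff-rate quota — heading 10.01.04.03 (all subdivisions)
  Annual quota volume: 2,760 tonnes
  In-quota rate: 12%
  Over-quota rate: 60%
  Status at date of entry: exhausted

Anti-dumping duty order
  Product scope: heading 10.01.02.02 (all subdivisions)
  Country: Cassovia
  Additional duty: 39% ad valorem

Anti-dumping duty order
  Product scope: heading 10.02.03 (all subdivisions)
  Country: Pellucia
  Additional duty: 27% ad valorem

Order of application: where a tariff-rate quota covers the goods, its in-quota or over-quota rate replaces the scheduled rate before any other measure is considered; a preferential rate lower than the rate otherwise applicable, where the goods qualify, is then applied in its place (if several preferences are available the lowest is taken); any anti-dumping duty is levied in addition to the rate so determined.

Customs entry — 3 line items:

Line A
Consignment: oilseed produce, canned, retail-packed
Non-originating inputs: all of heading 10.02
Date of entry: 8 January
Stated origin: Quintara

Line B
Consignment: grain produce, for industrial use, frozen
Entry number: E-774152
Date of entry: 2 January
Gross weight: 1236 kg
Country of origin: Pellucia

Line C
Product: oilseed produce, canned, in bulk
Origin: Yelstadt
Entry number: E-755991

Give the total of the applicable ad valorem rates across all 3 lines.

94%

Line A: oilseed → 10.01; canned → 10.01.02; retail-packed → 10.01.02.03. Scheduled 21%. Quintara agreement on 10.01: CTH met → 9% available; preferential 9%. → 9%.
Line B: grain → 10.02; frozen → 10.02.03; for industrial use → 10.02.03.02. Scheduled 29%. anti-dumping (Pellucia, 10.02.03): +27%; total 29% + 27% = 56%. → 56%.
Line C: oilseed → 10.01; canned → 10.01.02; in bulk → 10.01.02.01. Scheduled 29%. No special measure applies. → 29%.
Sum: 9% + 56% + 29% = 94%.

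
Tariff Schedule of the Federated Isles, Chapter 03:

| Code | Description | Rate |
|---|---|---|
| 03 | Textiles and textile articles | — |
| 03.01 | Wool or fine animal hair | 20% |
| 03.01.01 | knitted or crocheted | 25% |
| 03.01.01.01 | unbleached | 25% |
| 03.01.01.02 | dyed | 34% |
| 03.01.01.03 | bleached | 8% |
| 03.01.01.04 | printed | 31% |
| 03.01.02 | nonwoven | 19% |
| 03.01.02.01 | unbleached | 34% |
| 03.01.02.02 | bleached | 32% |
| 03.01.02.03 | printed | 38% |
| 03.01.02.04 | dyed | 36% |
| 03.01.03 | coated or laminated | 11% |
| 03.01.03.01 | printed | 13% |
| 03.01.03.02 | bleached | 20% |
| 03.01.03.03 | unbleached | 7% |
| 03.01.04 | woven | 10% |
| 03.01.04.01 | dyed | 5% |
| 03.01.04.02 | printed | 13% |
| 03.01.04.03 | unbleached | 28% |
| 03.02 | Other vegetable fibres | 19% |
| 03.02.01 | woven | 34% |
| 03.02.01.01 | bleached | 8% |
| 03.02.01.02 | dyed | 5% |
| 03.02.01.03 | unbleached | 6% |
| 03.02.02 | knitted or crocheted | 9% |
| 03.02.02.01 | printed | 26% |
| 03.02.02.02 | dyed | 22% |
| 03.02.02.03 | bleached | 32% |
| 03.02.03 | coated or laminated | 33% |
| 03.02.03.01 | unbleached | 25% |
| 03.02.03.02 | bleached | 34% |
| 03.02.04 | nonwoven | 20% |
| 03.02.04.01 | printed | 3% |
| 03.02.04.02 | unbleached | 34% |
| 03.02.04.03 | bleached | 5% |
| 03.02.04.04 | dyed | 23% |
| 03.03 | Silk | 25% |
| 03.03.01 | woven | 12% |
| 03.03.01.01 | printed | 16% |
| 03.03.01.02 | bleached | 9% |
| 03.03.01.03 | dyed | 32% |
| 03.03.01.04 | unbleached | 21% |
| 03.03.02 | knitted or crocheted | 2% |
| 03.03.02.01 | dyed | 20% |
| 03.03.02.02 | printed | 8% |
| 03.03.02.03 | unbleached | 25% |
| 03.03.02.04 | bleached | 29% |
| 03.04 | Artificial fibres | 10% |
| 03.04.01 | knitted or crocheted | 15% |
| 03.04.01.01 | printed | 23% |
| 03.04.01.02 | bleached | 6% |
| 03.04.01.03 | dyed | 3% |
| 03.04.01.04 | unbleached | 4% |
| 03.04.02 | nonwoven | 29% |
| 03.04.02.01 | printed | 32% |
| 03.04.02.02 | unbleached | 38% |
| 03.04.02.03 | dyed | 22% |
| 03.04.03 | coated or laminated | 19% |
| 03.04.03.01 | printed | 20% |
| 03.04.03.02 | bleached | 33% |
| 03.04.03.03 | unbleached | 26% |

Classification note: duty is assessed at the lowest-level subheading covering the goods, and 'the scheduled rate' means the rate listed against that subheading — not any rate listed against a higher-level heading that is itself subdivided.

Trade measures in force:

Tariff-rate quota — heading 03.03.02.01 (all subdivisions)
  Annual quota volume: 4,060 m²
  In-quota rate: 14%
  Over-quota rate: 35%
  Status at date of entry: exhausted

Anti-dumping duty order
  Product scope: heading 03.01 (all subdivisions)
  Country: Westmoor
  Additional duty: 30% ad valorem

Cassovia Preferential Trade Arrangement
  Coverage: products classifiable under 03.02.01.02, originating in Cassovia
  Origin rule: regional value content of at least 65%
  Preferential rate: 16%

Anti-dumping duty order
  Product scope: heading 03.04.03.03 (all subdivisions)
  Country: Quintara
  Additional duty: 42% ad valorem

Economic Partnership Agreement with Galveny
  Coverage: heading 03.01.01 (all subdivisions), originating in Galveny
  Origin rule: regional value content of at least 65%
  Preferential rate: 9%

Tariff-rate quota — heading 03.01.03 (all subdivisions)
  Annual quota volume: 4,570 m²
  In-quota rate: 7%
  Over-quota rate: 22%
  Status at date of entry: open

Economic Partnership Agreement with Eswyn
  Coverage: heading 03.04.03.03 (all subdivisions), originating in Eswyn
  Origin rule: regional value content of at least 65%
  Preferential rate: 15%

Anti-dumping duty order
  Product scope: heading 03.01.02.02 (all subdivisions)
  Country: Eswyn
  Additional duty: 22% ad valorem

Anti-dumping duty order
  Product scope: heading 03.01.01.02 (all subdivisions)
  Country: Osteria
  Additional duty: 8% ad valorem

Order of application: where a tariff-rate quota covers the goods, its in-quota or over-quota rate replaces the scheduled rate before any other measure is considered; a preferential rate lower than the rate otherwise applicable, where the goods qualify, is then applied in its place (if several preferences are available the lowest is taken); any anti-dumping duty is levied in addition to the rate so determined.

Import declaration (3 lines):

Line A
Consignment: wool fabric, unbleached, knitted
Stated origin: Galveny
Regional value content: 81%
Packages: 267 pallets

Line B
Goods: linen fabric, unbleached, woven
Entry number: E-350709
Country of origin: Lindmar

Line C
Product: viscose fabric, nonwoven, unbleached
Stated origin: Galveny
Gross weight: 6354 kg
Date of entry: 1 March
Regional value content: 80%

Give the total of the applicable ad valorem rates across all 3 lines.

53%

Line A: wool → 03.01; knitted → 03.01.01; unbleached → 03.01.01.01. Scheduled 25%. Galveny agreement on 03.01.01: RVC ≥ 65% → 9% available; preferential 9%. → 9%.
Line B: linen → 03.02; woven → 03.02.01; unbleached → 03.02.01.03. Scheduled 6%. No special measure applies. → 6%.
Line C: viscose → 03.04; nonwoven → 03.04.02; unbleached → 03.04.02.02. Scheduled 38%. Galveny agreement on 03.01.01: 03.04.02.02 not covered. → 38%.
Sum: 9% + 6% + 38% = 53%.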